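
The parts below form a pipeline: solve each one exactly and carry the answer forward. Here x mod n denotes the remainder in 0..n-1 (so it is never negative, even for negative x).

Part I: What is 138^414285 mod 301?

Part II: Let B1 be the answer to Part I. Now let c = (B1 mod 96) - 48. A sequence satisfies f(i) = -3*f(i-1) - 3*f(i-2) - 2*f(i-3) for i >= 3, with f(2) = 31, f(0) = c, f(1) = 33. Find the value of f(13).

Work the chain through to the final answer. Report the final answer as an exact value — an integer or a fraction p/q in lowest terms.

Part I: squarings mod 301: 138^1=138, 138^2=81, 138^4=240, 138^8=109, 138^16=142, 138^32=298, 138^64=9, 138^128=81, 138^256=240, 138^512=109, 138^1024=142, 138^2048=298, 138^4096=9, 138^8192=81, 138^16384=240, 138^32768=109, 138^65536=142, 138^131072=298, 138^262144=9; 138^414285 = 138^1 * 138^4 * 138^8 * 138^64 * 138^512 * 138^4096 * 138^16384 * 138^131072 * 138^262144 = 279 (mod 301); answer 279
Part II: B1 = 279; c = 39; f(3) = -3*(31) - 3*(33) - 2*(39) = -270; iterating: f(3)=-270, f(4)=651, f(5)=-1205, f(6)=2202, f(7)=-4293, f(8)=8683, f(9)=-17574, f(10)=35259, f(11)=-70421, f(12)=140634, f(13)=-281157; answer -281157

-281157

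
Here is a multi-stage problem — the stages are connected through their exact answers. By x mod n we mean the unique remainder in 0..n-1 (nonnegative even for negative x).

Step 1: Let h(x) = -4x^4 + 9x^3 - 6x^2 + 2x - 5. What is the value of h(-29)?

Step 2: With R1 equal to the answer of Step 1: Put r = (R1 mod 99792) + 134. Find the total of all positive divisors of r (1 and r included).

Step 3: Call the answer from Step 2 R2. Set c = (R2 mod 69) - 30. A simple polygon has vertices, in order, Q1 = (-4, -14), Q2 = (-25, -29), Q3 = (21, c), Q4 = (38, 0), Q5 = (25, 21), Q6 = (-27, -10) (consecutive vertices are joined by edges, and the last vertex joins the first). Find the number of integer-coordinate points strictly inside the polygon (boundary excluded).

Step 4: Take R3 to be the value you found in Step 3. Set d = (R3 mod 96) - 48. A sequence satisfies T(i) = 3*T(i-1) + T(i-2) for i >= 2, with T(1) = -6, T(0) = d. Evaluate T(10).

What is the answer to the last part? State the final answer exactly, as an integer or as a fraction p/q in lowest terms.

Step 1: -4*(-29)^4 + 9*(-29)^3 - 6*(-29)^2 + 2*(-29)^1 - 5 = (-2829124) + (-219501) + (-5046) + (-58) + (-5) = -3053734; answer -3053734
Step 2: R1 = -3053734; r = 39952; 39952 = 2^4 * 11 * 227; sigma = (1 + 2 + 4 + 8 + 16) * (1 + 11) * (1 + 227) = 31 * 12 * 228 = 84816; answer 84816
Step 3: R2 = 84816; c = -15; cross terms: (-4*-29 - -25*-14)=-234, (-25*-15 - 21*-29)=984, (21*0 - 38*-15)=570, (38*21 - 25*0)=798, (25*-10 - -27*21)=317, (-27*-14 - -4*-10)=338; twice the area = |2773| = 2773; area = 2773/2; boundary points = 3 + 2 + 1 + 1 + 1 + 1 = 9; strictly interior points = area - boundary/2 + 1 = 1383; answer 1383
Step 4: R3 = 1383; d = -9; T(2) = 3*(-6) + 1*(-9) = -27; iterating: T(2)=-27, T(3)=-87, T(4)=-288, T(5)=-951, T(6)=-3141, T(7)=-10374, T(8)=-34263, T(9)=-113163, T(10)=-373752; answer -373752

-373752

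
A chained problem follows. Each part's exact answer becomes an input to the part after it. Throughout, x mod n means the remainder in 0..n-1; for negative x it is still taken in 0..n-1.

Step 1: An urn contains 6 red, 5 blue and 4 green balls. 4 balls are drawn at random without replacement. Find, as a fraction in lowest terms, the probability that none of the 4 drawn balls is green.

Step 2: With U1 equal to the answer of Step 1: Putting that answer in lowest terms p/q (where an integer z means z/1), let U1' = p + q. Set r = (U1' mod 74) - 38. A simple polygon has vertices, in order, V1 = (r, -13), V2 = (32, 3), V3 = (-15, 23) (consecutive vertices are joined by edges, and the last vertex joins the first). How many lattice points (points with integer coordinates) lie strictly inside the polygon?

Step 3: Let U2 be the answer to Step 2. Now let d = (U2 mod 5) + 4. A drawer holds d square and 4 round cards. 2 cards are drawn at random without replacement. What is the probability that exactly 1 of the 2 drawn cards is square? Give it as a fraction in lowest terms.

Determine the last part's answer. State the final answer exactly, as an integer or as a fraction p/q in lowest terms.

Step 1: total draws C(15,4) = 1365; favorable C(11,4) = 330; P = 22/91; answer 22/91
Step 2: U1 = 22/91; threaded value p + q = 113; r = 1; cross terms: (1*3 - 32*-13)=419, (32*23 - -15*3)=781, (-15*-13 - 1*23)=172; twice the area = |1372| = 1372; area = 686; boundary points = 1 + 1 + 4 = 6; strictly interior points = area - boundary/2 + 1 = 684; answer 684
Step 3: U2 = 684; d = 8; total draws C(12,2) = 66; favorable C(8,1)*C(4,1) = 32; P = 16/33; answer 16/33

16/33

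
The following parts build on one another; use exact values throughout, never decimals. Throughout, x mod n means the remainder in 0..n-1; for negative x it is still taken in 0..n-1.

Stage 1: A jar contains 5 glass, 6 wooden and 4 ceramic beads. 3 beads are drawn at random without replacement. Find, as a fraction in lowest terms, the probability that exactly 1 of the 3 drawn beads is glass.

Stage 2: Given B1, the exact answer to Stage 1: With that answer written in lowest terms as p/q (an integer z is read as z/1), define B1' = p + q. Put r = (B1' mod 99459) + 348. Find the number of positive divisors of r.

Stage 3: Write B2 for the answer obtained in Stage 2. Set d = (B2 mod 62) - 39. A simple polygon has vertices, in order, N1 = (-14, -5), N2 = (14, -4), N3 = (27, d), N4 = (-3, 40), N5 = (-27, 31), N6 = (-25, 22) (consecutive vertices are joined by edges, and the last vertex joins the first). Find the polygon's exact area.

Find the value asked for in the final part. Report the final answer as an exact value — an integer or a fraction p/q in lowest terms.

2405/2

Stage 1: total draws C(15,3) = 455; favorable C(5,1)*C(10,2) = 225; P = 45/91; answer 45/91
Stage 2: B1 = 45/91; threaded value p + q = 136; r = 484; 484 = 2^2 * 11^2; number of divisors = (2+1) * (2+1) = 9; answer 9
Stage 3: B2 = 9; d = -30; cross terms: (-14*-4 - 14*-5)=126, (14*-30 - 27*-4)=-312, (27*40 - -3*-30)=990, (-3*31 - -27*40)=987, (-27*22 - -25*31)=181, (-25*-5 - -14*22)=433; twice the area = |2405| = 2405; area = 2405/2; answer 2405/2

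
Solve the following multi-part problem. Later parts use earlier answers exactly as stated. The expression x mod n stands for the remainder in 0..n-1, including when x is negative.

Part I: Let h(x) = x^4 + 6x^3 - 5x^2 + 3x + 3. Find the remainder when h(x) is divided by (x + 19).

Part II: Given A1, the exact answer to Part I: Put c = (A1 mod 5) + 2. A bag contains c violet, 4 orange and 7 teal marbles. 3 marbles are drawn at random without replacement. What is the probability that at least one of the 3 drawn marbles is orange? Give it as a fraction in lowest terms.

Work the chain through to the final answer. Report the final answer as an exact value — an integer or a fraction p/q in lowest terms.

Part I: remainder = value at the root: 1*(-19)^4 + 6*(-19)^3 - 5*(-19)^2 + 3*(-19)^1 + 3 = (130321) + (-41154) + (-1805) + (-57) + (3) = 87308; answer 87308
Part II: A1 = 87308; c = 5; total draws C(16,3) = 560; complement C(12,3) = 220; favorable 560 - 220 = 340; P = 17/28; answer 17/28

17/28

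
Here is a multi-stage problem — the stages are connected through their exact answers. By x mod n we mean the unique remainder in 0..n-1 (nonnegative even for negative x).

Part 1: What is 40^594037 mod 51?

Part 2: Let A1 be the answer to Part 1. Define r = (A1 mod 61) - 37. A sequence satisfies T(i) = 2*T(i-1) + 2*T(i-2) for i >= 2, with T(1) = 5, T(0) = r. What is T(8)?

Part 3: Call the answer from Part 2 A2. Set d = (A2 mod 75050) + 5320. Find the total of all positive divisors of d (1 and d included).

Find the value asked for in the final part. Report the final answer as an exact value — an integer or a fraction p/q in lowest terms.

144000

Part 1: squarings mod 51: 40^1=40, 40^2=19, 40^4=4, 40^8=16, 40^16=1, 40^32=1, 40^64=1, 40^128=1, 40^256=1, 40^512=1, 40^1024=1, 40^2048=1, 40^4096=1, 40^8192=1, 40^16384=1, 40^32768=1, 40^65536=1, 40^131072=1, 40^262144=1, 40^524288=1; 40^594037 = 40^1 * 40^4 * 40^16 * 40^32 * 40^64 * 40^4096 * 40^65536 * 40^524288 = 7 (mod 51); answer 7
Part 2: A1 = 7; r = -30; T(2) = 2*(5) + 2*(-30) = -50; iterating: T(2)=-50, T(3)=-90, T(4)=-280, T(5)=-740, T(6)=-2040, T(7)=-5560, T(8)=-15200; answer -15200
Part 3: A2 = -15200; d = 65170; 65170 = 2 * 5 * 7^3 * 19; sigma = (1 + 2) * (1 + 5) * (1 + 7 + 49 + 343) * (1 + 19) = 3 * 6 * 400 * 20 = 144000; answer 144000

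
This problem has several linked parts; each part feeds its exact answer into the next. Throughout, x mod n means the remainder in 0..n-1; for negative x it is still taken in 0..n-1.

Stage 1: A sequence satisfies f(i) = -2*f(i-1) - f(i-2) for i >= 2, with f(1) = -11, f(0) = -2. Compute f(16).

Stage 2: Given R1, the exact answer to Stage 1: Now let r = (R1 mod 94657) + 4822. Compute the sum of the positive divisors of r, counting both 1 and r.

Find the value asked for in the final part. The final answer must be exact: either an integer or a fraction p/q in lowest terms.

11760

Stage 1: f(2) = -2*(-11) - 1*(-2) = 24; iterating: f(2)=24, f(3)=-37, f(4)=50, f(5)=-63, f(6)=76, f(7)=-89, f(8)=102, f(9)=-115, f(10)=128, f(11)=-141, f(12)=154, f(13)=-167, f(14)=180, f(15)=-193, f(16)=206; answer 206
Stage 2: R1 = 206; r = 5028; 5028 = 2^2 * 3 * 419; sigma = (1 + 2 + 4) * (1 + 3) * (1 + 419) = 7 * 4 * 420 = 11760; answer 11760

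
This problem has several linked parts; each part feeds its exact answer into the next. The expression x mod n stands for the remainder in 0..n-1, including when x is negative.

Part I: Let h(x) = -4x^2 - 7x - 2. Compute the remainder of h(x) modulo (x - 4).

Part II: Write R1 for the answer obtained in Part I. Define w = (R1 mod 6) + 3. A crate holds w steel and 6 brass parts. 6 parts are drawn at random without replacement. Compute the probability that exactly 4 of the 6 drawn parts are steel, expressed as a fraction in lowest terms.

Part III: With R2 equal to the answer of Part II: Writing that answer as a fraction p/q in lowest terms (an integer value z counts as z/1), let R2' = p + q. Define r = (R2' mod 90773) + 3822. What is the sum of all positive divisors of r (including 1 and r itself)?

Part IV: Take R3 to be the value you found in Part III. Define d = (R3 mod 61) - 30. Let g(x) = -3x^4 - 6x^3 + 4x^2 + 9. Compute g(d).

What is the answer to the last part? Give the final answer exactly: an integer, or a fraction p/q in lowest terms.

-9056

Part I: remainder = value at the root: -4*(4)^2 - 7*(4)^1 - 2 = (-64) + (-28) + (-2) = -94; answer -94
Part II: R1 = -94; w = 5; total draws C(11,6) = 462; favorable C(5,4)*C(6,2) = 75; P = 25/154; answer 25/154
Part III: R2 = 25/154; threaded value p + q = 179; r = 4001; 4001 is prime, so its only divisors are 1 and 4001; sigma = 1 + 4001 = 4002; answer 4002
Part IV: R3 = 4002; d = 7; -3*(7)^4 - 6*(7)^3 + 4*(7)^2 + 9 = (-7203) + (-2058) + (196) + (9) = -9056; answer -9056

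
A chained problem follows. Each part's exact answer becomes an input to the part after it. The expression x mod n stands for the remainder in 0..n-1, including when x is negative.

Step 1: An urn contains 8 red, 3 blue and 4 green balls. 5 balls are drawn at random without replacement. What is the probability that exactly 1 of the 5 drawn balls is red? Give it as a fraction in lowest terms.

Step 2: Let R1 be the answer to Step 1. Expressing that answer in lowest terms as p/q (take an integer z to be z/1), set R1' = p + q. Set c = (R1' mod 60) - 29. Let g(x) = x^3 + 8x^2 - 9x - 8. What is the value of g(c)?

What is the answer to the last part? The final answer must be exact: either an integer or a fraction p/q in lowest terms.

Step 1: total draws C(15,5) = 3003; favorable C(8,1)*C(7,4) = 280; P = 40/429; answer 40/429
Step 2: R1 = 40/429; threaded value p + q = 469; c = 20; 1*(20)^3 + 8*(20)^2 - 9*(20)^1 - 8 = (8000) + (3200) + (-180) + (-8) = 11012; answer 11012

11012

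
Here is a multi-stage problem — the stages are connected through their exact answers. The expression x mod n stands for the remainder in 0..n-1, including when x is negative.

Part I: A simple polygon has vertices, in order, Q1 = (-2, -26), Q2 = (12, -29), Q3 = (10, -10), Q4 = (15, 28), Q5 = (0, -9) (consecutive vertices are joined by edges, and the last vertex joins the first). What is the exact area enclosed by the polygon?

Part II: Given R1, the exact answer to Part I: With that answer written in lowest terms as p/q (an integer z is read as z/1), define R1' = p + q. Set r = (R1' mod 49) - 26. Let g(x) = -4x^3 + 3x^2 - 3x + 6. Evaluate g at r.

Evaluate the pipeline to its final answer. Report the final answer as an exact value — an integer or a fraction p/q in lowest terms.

Part I: cross terms: (-2*-29 - 12*-26)=370, (12*-10 - 10*-29)=170, (10*28 - 15*-10)=430, (15*-9 - 0*28)=-135, (0*-26 - -2*-9)=-18; twice the area = |817| = 817; area = 817/2; answer 817/2
Part II: R1 = 817/2; threaded value p + q = 819; r = 9; -4*(9)^3 + 3*(9)^2 - 3*(9)^1 + 6 = (-2916) + (243) + (-27) + (6) = -2694; answer -2694

-2694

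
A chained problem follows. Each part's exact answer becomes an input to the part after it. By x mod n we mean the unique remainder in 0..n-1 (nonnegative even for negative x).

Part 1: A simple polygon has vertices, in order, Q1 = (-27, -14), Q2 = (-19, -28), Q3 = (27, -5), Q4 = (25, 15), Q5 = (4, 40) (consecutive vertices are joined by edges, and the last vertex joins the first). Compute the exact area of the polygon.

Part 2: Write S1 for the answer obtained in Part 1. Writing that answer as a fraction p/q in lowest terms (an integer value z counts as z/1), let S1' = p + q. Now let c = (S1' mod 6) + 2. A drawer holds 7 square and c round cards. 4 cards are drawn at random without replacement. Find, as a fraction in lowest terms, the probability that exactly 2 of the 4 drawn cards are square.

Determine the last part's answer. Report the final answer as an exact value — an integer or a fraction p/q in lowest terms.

14/33

Part 1: cross terms: (-27*-28 - -19*-14)=490, (-19*-5 - 27*-28)=851, (27*15 - 25*-5)=530, (25*40 - 4*15)=940, (4*-14 - -27*40)=1024; twice the area = |3835| = 3835; area = 3835/2; answer 3835/2
Part 2: S1 = 3835/2; threaded value p + q = 3837; c = 5; total draws C(12,4) = 495; favorable C(7,2)*C(5,2) = 210; P = 14/33; answer 14/33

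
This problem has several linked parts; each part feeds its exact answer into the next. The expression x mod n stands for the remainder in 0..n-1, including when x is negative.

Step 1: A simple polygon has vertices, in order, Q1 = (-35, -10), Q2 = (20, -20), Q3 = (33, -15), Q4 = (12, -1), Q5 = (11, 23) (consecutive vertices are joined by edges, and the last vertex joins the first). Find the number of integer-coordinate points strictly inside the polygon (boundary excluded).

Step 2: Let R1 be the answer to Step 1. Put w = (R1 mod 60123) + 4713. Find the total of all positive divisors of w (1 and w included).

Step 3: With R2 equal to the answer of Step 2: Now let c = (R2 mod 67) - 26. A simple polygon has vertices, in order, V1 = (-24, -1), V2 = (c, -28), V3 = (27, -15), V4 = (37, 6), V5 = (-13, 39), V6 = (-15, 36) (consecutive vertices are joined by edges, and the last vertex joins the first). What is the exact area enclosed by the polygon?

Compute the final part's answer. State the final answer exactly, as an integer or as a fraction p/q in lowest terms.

2191

Step 1: cross terms: (-35*-20 - 20*-10)=900, (20*-15 - 33*-20)=360, (33*-1 - 12*-15)=147, (12*23 - 11*-1)=287, (11*-10 - -35*23)=695; twice the area = |2389| = 2389; area = 2389/2; boundary points = 5 + 1 + 7 + 1 + 1 = 15; strictly interior points = area - boundary/2 + 1 = 1188; answer 1188
Step 2: R1 = 1188; w = 5901; 5901 = 3 * 7 * 281; sigma = (1 + 3) * (1 + 7) * (1 + 281) = 4 * 8 * 282 = 9024; answer 9024
Step 3: R2 = 9024; c = 20; cross terms: (-24*-28 - 20*-1)=692, (20*-15 - 27*-28)=456, (27*6 - 37*-15)=717, (37*39 - -13*6)=1521, (-13*36 - -15*39)=117, (-15*-1 - -24*36)=879; twice the area = |4382| = 4382; area = 2191; answer 2191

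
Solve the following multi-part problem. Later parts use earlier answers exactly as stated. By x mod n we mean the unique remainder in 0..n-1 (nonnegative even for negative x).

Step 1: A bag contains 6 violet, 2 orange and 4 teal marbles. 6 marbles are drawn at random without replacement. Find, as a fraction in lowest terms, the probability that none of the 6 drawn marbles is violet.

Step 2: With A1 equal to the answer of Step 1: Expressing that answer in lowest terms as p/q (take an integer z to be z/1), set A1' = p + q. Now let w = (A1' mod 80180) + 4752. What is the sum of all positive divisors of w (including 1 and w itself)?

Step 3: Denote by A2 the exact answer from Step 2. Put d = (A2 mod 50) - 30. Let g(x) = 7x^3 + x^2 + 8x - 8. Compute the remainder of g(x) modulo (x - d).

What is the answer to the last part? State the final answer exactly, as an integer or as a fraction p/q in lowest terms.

Step 1: total draws C(12,6) = 924; favorable C(6,6) = 1; P = 1/924; answer 1/924
Step 2: A1 = 1/924; threaded value p + q = 925; w = 5677; 5677 = 7 * 811; sigma = (1 + 7) * (1 + 811) = 8 * 812 = 6496; answer 6496
Step 3: A2 = 6496; d = 16; remainder = value at the root: 7*(16)^3 + 1*(16)^2 + 8*(16)^1 - 8 = (28672) + (256) + (128) + (-8) = 29048; answer 29048

29048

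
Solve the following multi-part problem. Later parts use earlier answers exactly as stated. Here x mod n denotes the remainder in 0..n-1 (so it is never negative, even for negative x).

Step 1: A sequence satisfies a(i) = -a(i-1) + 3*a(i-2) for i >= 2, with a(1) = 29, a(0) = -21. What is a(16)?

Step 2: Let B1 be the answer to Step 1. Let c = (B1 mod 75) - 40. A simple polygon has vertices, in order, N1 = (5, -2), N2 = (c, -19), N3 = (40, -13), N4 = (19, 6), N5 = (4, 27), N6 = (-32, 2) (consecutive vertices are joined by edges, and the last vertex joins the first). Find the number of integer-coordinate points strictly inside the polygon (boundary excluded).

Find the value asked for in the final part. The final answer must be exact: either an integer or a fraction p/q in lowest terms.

Step 1: a(2) = -1*(29) + 3*(-21) = -92; iterating: a(2)=-92, a(3)=179, a(4)=-455, a(5)=992, a(6)=-2357, a(7)=5333, a(8)=-12404, a(9)=28403, a(10)=-65615, a(11)=150824, a(12)=-347669, a(13)=800141, a(14)=-1843148, a(15)=4243571, a(16)=-9773015; answer -9773015
Step 2: B1 = -9773015; c = -30; cross terms: (5*-19 - -30*-2)=-155, (-30*-13 - 40*-19)=1150, (40*6 - 19*-13)=487, (19*27 - 4*6)=489, (4*2 - -32*27)=872, (-32*-2 - 5*2)=54; twice the area = |2897| = 2897; area = 2897/2; boundary points = 1 + 2 + 1 + 3 + 1 + 1 = 9; strictly interior points = area - boundary/2 + 1 = 1445; answer 1445

1445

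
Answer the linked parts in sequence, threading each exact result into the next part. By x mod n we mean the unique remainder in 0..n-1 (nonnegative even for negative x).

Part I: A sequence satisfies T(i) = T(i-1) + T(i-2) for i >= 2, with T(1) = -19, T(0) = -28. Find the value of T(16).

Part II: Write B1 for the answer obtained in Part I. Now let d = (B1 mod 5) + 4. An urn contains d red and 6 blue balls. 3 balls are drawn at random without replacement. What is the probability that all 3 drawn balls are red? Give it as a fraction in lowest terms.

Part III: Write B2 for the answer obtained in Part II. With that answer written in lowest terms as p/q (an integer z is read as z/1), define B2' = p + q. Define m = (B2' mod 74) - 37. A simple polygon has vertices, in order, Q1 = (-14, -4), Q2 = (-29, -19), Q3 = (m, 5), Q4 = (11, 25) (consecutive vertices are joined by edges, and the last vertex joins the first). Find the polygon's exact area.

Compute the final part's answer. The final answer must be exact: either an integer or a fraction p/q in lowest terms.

422

Part I: T(2) = 1*(-19) + 1*(-28) = -47; iterating: T(2)=-47, T(3)=-66, T(4)=-113, T(5)=-179, T(6)=-292, T(7)=-471, T(8)=-763, T(9)=-1234, T(10)=-1997, T(11)=-3231, T(12)=-5228, T(13)=-8459, T(14)=-13687, T(15)=-22146, T(16)=-35833; answer -35833
Part II: B1 = -35833; d = 6; total draws C(12,3) = 220; favorable C(6,3) = 20; P = 1/11; answer 1/11
Part III: B2 = 1/11; threaded value p + q = 12; m = -25; cross terms: (-14*-19 - -29*-4)=150, (-29*5 - -25*-19)=-620, (-25*25 - 11*5)=-680, (11*-4 - -14*25)=306; twice the area = |-844| = 844; area = 422; answer 422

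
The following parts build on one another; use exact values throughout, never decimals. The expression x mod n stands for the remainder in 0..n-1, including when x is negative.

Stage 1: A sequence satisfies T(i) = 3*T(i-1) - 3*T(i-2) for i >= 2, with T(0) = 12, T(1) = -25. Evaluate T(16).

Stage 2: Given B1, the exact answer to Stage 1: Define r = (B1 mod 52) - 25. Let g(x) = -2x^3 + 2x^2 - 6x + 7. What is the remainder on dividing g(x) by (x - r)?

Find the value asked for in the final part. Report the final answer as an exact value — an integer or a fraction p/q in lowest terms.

Stage 1: T(2) = 3*(-25) - 3*(12) = -111; iterating: T(2)=-111, T(3)=-258, T(4)=-441, T(5)=-549, T(6)=-324, T(7)=675, T(8)=2997, T(9)=6966, T(10)=11907, T(11)=14823, T(12)=8748, T(13)=-18225, T(14)=-80919, T(15)=-188082, T(16)=-321489; answer -321489
Stage 2: B1 = -321489; r = 2; remainder = value at the root: -2*(2)^3 + 2*(2)^2 - 6*(2)^1 + 7 = (-16) + (8) + (-12) + (7) = -13; answer -13

-13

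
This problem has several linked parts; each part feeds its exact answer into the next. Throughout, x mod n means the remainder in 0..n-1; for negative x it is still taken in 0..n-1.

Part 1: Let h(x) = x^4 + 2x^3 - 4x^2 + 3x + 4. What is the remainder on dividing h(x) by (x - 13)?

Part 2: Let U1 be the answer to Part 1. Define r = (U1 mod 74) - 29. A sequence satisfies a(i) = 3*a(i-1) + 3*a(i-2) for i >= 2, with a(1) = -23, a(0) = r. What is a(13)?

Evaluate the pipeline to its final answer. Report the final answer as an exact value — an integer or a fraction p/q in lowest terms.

-384183

Part 1: remainder = value at the root: 1*(13)^4 + 2*(13)^3 - 4*(13)^2 + 3*(13)^1 + 4 = (28561) + (4394) + (-676) + (39) + (4) = 32322; answer 32322
Part 2: U1 = 32322; r = 29; a(2) = 3*(-23) + 3*(29) = 18; iterating: a(2)=18, a(3)=-15, a(4)=9, a(5)=-18, a(6)=-27, a(7)=-135, a(8)=-486, a(9)=-1863, a(10)=-7047, a(11)=-26730, a(12)=-101331, a(13)=-384183; answer -384183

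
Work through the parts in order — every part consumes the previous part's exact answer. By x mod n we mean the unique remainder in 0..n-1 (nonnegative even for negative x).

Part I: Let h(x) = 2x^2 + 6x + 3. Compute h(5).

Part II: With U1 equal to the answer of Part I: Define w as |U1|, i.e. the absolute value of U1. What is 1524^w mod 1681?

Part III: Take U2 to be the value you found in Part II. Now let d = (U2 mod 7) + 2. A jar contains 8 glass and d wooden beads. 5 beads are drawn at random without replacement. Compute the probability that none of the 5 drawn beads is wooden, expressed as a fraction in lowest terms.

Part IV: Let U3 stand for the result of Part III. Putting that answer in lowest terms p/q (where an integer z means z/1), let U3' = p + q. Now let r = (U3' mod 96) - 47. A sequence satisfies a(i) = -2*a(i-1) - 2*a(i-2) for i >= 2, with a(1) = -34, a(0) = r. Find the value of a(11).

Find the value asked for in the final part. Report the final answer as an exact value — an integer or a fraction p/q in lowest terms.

-3456

Part I: 2*(5)^2 + 6*(5)^1 + 3 = (50) + (30) + (3) = 83; answer 83
Part II: U1 = 83; w = 83; squarings mod 1681: 1524^1=1524, 1524^2=1115, 1524^4=966, 1524^8=201, 1524^16=57, 1524^32=1568, 1524^64=1002; 1524^83 = 1524^1 * 1524^2 * 1524^16 * 1524^64 = 835 (mod 1681); answer 835
Part III: U2 = 835; d = 4; total draws C(12,5) = 792; favorable C(8,5) = 56; P = 7/99; answer 7/99
Part IV: U3 = 7/99; threaded value p + q = 106; r = -37; a(2) = -2*(-34) - 2*(-37) = 142; iterating: a(2)=142, a(3)=-216, a(4)=148, a(5)=136, a(6)=-568, a(7)=864, a(8)=-592, a(9)=-544, a(10)=2272, a(11)=-3456; answer -3456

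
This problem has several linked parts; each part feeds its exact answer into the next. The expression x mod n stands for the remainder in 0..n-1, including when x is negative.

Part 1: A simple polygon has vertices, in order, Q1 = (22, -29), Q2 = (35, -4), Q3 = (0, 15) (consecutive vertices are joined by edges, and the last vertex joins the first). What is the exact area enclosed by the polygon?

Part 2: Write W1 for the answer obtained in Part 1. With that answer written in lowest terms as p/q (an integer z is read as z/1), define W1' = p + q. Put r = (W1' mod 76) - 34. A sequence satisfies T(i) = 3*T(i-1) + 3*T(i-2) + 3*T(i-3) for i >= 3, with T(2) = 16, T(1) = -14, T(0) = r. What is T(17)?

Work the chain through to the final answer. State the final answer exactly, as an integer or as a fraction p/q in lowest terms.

Part 1: cross terms: (22*-4 - 35*-29)=927, (35*15 - 0*-4)=525, (0*-29 - 22*15)=-330; twice the area = |1122| = 1122; area = 561; answer 561
Part 2: W1 = 561; threaded value p + q = 562; r = -4; T(3) = 3*(16) + 3*(-14) + 3*(-4) = -6; iterating: T(3)=-6, T(4)=-12, T(5)=-6, T(6)=-72, T(7)=-270, T(8)=-1044, T(9)=-4158, T(10)=-16416, T(11)=-64854, T(12)=-256284, T(13)=-1012662, T(14)=-4001400, T(15)=-15811038, T(16)=-62475300, T(17)=-246863214; answer -246863214

-246863214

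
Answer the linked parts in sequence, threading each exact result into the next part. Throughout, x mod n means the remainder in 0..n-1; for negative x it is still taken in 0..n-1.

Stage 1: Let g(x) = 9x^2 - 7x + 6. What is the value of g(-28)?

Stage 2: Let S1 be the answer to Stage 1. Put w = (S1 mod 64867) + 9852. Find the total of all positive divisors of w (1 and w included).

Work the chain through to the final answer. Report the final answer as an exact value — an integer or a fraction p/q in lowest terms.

Stage 1: 9*(-28)^2 - 7*(-28)^1 + 6 = (7056) + (196) + (6) = 7258; answer 7258
Stage 2: S1 = 7258; w = 17110; 17110 = 2 * 5 * 29 * 59; sigma = (1 + 2) * (1 + 5) * (1 + 29) * (1 + 59) = 3 * 6 * 30 * 60 = 32400; answer 32400

32400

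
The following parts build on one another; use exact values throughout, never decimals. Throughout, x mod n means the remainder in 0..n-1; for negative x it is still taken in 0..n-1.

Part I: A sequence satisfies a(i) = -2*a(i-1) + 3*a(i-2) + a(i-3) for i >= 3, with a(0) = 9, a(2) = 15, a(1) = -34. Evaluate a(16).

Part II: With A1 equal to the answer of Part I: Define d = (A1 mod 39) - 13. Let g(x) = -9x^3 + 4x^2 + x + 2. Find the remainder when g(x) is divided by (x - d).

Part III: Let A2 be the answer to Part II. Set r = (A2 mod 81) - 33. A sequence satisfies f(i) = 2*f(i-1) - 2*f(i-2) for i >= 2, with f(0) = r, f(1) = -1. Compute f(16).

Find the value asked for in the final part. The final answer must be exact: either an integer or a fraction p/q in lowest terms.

1280

Part I: a(3) = -2*(15) + 3*(-34) + 1*(9) = -123; iterating: a(3)=-123, a(4)=257, a(5)=-868, a(6)=2384, a(7)=-7115, a(8)=20514, a(9)=-59989, a(10)=174405, a(11)=-508263, a(12)=1479752, a(13)=-4309888, a(14)=12550769, a(15)=-36551450, a(16)=106445319; answer 106445319
Part II: A1 = 106445319; d = -7; remainder = value at the root: -9*(-7)^3 + 4*(-7)^2 + 1*(-7)^1 + 2 = (3087) + (196) + (-7) + (2) = 3278; answer 3278
Part III: A2 = 3278; r = 5; f(2) = 2*(-1) - 2*(5) = -12; iterating: f(2)=-12, f(3)=-22, f(4)=-20, f(5)=4, f(6)=48, f(7)=88, f(8)=80, f(9)=-16, f(10)=-192, f(11)=-352, f(12)=-320, f(13)=64, f(14)=768, f(15)=1408, f(16)=1280; answer 1280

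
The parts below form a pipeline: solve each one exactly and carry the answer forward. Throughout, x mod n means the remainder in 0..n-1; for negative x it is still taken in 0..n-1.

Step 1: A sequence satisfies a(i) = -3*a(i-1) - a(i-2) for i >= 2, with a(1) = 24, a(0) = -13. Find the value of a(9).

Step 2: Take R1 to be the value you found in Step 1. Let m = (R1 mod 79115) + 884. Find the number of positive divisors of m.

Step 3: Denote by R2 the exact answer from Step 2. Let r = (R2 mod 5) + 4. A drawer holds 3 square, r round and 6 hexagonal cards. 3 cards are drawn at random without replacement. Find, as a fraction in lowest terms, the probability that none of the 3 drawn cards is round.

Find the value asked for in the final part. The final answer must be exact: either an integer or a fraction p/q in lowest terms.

12/65

Step 1: a(2) = -3*(24) - 1*(-13) = -59; iterating: a(2)=-59, a(3)=153, a(4)=-400, a(5)=1047, a(6)=-2741, a(7)=7176, a(8)=-18787, a(9)=49185; answer 49185
Step 2: R1 = 49185; m = 50069; 50069 is prime, so its only divisors are 1 and 50069; count = 2; answer 2
Step 3: R2 = 2; r = 6; total draws C(15,3) = 455; favorable C(9,3) = 84; P = 12/65; answer 12/65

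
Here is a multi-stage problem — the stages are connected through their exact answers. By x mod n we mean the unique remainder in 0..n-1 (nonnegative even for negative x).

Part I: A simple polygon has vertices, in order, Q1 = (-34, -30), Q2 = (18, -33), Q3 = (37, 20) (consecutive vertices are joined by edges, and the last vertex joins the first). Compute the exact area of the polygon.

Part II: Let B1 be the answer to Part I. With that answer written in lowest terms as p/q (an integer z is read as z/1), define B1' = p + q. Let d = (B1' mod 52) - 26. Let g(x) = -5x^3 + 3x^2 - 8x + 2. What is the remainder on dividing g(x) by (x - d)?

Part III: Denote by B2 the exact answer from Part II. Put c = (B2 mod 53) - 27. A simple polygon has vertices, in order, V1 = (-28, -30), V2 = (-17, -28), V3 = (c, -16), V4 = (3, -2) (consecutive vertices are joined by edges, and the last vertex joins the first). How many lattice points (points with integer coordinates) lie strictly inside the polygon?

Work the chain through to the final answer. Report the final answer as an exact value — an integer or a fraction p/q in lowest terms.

152

Part I: cross terms: (-34*-33 - 18*-30)=1662, (18*20 - 37*-33)=1581, (37*-30 - -34*20)=-430; twice the area = |2813| = 2813; area = 2813/2; answer 2813/2
Part II: B1 = 2813/2; threaded value p + q = 2815; d = -19; remainder = value at the root: -5*(-19)^3 + 3*(-19)^2 - 8*(-19)^1 + 2 = (34295) + (1083) + (152) + (2) = 35532; answer 35532
Part III: B2 = 35532; c = -5; cross terms: (-28*-28 - -17*-30)=274, (-17*-16 - -5*-28)=132, (-5*-2 - 3*-16)=58, (3*-30 - -28*-2)=-146; twice the area = |318| = 318; area = 159; boundary points = 1 + 12 + 2 + 1 = 16; strictly interior points = area - boundary/2 + 1 = 152; answer 152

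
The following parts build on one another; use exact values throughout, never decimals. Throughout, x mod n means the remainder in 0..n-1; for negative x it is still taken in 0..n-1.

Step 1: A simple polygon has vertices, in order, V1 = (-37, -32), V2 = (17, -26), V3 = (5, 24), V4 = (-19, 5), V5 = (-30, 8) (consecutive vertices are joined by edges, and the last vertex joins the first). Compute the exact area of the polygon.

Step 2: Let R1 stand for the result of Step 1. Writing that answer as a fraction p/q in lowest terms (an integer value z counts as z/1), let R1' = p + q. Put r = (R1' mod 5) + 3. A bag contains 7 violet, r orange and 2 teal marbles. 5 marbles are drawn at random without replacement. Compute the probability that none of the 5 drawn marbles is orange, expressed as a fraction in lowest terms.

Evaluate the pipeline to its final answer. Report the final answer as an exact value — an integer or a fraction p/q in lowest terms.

Step 1: cross terms: (-37*-26 - 17*-32)=1506, (17*24 - 5*-26)=538, (5*5 - -19*24)=481, (-19*8 - -30*5)=-2, (-30*-32 - -37*8)=1256; twice the area = |3779| = 3779; area = 3779/2; answer 3779/2
Step 2: R1 = 3779/2; threaded value p + q = 3781; r = 4; total draws C(13,5) = 1287; favorable C(9,5) = 126; P = 14/143; answer 14/143

14/143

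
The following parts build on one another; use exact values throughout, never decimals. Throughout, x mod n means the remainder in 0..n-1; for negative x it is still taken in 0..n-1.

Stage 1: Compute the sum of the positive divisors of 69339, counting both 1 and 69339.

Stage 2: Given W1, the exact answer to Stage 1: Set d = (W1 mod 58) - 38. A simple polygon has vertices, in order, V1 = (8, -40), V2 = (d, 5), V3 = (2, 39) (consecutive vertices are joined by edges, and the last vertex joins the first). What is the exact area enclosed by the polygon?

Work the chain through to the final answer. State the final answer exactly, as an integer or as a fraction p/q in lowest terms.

1603

Stage 1: 69339 = 3 * 29 * 797; sigma = (1 + 3) * (1 + 29) * (1 + 797) = 4 * 30 * 798 = 95760; answer 95760
Stage 2: W1 = 95760; d = -36; cross terms: (8*5 - -36*-40)=-1400, (-36*39 - 2*5)=-1414, (2*-40 - 8*39)=-392; twice the area = |-3206| = 3206; area = 1603; answer 1603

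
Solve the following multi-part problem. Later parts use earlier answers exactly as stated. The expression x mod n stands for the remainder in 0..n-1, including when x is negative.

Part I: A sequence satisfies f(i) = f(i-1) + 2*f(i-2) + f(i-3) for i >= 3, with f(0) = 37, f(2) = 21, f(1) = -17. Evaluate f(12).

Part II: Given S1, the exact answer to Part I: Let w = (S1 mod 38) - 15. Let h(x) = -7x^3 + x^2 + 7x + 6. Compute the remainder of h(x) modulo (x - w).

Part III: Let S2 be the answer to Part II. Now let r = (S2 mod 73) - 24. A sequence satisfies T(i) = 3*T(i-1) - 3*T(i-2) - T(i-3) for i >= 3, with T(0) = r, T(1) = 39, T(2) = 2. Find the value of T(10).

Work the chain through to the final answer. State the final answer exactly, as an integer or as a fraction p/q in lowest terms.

Part I: f(3) = 1*(21) + 2*(-17) + 1*(37) = 24; iterating: f(3)=24, f(4)=49, f(5)=118, f(6)=240, f(7)=525, f(8)=1123, f(9)=2413, f(10)=5184, f(11)=11133, f(12)=23914; answer 23914
Part II: S1 = 23914; w = -3; remainder = value at the root: -7*(-3)^3 + 1*(-3)^2 + 7*(-3)^1 + 6 = (189) + (9) + (-21) + (6) = 183; answer 183
Part III: S2 = 183; r = 13; T(3) = 3*(2) - 3*(39) - 1*(13) = -124; iterating: T(3)=-124, T(4)=-417, T(5)=-881, T(6)=-1268, T(7)=-744, T(8)=2453, T(9)=10859, T(10)=25962; answer 25962

25962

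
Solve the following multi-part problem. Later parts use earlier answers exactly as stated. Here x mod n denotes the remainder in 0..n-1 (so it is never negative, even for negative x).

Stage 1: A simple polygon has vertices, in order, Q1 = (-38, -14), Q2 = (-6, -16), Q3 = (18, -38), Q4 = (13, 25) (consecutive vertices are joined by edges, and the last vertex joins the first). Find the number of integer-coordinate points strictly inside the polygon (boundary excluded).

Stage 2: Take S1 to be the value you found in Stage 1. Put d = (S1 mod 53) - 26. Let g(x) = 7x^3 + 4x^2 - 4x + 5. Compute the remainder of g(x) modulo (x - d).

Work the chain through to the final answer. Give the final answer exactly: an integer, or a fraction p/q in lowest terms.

76389

Stage 1: cross terms: (-38*-16 - -6*-14)=524, (-6*-38 - 18*-16)=516, (18*25 - 13*-38)=944, (13*-14 - -38*25)=768; twice the area = |2752| = 2752; area = 1376; boundary points = 2 + 2 + 1 + 3 = 8; strictly interior points = area - boundary/2 + 1 = 1373; answer 1373
Stage 2: S1 = 1373; d = 22; remainder = value at the root: 7*(22)^3 + 4*(22)^2 - 4*(22)^1 + 5 = (74536) + (1936) + (-88) + (5) = 76389; answer 76389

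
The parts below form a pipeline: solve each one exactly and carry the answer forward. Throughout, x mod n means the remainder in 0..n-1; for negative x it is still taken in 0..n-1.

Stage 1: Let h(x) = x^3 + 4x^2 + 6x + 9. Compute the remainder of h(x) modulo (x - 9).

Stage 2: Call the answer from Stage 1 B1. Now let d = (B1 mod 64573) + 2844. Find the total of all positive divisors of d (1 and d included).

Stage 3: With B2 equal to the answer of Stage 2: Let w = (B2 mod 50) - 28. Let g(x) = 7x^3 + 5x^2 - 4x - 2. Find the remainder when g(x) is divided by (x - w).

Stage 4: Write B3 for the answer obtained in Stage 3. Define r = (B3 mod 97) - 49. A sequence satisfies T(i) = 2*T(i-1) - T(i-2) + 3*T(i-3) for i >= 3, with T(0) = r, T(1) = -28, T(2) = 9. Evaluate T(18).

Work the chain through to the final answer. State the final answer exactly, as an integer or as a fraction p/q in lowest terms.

3263587

Stage 1: remainder = value at the root: 1*(9)^3 + 4*(9)^2 + 6*(9)^1 + 9 = (729) + (324) + (54) + (9) = 1116; answer 1116
Stage 2: B1 = 1116; d = 3960; 3960 = 2^3 * 3^2 * 5 * 11; sigma = (1 + 2 + 4 + 8) * (1 + 3 + 9) * (1 + 5) * (1 + 11) = 15 * 13 * 6 * 12 = 14040; answer 14040
Stage 3: B2 = 14040; w = 12; remainder = value at the root: 7*(12)^3 + 5*(12)^2 - 4*(12)^1 - 2 = (12096) + (720) + (-48) + (-2) = 12766; answer 12766
Stage 4: B3 = 12766; r = 10; T(3) = 2*(9) - 1*(-28) + 3*(10) = 76; iterating: T(3)=76, T(4)=59, T(5)=69, T(6)=307, T(7)=722, T(8)=1344, T(9)=2887, T(10)=6596, T(11)=14337, T(12)=30739, T(13)=66929, T(14)=146130, T(15)=317548, T(16)=689753, T(17)=1500348, T(18)=3263587; answer 3263587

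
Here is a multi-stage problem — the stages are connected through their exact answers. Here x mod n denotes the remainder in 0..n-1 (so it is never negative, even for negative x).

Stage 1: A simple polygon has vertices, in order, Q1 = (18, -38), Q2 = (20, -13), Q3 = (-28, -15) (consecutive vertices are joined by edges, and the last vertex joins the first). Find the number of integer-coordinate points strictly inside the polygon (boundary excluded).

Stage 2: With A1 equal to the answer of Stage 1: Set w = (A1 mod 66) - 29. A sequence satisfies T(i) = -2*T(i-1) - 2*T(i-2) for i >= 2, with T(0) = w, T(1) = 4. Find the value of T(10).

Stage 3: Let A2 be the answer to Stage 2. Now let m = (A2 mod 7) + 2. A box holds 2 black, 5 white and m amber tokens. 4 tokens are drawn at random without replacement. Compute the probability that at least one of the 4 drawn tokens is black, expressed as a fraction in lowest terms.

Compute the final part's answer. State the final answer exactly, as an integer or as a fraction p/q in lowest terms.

2/3

Stage 1: cross terms: (18*-13 - 20*-38)=526, (20*-15 - -28*-13)=-664, (-28*-38 - 18*-15)=1334; twice the area = |1196| = 1196; area = 598; boundary points = 1 + 2 + 23 = 26; strictly interior points = area - boundary/2 + 1 = 586; answer 586
Stage 2: A1 = 586; w = 29; T(2) = -2*(4) - 2*(29) = -66; iterating: T(2)=-66, T(3)=124, T(4)=-116, T(5)=-16, T(6)=264, T(7)=-496, T(8)=464, T(9)=64, T(10)=-1056; answer -1056
Stage 3: A2 = -1056; m = 3; total draws C(10,4) = 210; complement C(8,4) = 70; favorable 210 - 70 = 140; P = 2/3; answer 2/3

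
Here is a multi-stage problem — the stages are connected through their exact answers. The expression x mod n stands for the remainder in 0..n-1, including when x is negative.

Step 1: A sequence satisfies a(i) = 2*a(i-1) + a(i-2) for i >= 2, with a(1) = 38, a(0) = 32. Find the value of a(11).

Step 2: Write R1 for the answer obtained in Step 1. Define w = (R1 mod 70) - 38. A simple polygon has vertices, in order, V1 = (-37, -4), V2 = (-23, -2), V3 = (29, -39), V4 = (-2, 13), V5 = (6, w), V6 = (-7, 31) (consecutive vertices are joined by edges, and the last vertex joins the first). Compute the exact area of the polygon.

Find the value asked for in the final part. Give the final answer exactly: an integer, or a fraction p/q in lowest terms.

Step 1: a(2) = 2*(38) + 1*(32) = 108; iterating: a(2)=108, a(3)=254, a(4)=616, a(5)=1486, a(6)=3588, a(7)=8662, a(8)=20912, a(9)=50486, a(10)=121884, a(11)=294254; answer 294254
Step 2: R1 = 294254; w = 6; cross terms: (-37*-2 - -23*-4)=-18, (-23*-39 - 29*-2)=955, (29*13 - -2*-39)=299, (-2*6 - 6*13)=-90, (6*31 - -7*6)=228, (-7*-4 - -37*31)=1175; twice the area = |2549| = 2549; area = 2549/2; answer 2549/2

2549/2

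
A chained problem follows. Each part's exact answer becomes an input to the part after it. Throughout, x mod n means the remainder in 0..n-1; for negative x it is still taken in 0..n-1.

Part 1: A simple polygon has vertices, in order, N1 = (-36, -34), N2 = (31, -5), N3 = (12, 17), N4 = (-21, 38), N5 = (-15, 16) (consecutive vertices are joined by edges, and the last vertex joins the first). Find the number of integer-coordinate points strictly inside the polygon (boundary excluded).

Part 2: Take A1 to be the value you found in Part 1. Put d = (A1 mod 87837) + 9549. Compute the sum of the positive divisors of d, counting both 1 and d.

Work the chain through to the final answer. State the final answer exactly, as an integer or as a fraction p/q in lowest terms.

16128

Part 1: cross terms: (-36*-5 - 31*-34)=1234, (31*17 - 12*-5)=587, (12*38 - -21*17)=813, (-21*16 - -15*38)=234, (-15*-34 - -36*16)=1086; twice the area = |3954| = 3954; area = 1977; boundary points = 1 + 1 + 3 + 2 + 1 = 8; strictly interior points = area - boundary/2 + 1 = 1974; answer 1974
Part 2: A1 = 1974; d = 11523; 11523 = 3 * 23 * 167; sigma = (1 + 3) * (1 + 23) * (1 + 167) = 4 * 24 * 168 = 16128; answer 16128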